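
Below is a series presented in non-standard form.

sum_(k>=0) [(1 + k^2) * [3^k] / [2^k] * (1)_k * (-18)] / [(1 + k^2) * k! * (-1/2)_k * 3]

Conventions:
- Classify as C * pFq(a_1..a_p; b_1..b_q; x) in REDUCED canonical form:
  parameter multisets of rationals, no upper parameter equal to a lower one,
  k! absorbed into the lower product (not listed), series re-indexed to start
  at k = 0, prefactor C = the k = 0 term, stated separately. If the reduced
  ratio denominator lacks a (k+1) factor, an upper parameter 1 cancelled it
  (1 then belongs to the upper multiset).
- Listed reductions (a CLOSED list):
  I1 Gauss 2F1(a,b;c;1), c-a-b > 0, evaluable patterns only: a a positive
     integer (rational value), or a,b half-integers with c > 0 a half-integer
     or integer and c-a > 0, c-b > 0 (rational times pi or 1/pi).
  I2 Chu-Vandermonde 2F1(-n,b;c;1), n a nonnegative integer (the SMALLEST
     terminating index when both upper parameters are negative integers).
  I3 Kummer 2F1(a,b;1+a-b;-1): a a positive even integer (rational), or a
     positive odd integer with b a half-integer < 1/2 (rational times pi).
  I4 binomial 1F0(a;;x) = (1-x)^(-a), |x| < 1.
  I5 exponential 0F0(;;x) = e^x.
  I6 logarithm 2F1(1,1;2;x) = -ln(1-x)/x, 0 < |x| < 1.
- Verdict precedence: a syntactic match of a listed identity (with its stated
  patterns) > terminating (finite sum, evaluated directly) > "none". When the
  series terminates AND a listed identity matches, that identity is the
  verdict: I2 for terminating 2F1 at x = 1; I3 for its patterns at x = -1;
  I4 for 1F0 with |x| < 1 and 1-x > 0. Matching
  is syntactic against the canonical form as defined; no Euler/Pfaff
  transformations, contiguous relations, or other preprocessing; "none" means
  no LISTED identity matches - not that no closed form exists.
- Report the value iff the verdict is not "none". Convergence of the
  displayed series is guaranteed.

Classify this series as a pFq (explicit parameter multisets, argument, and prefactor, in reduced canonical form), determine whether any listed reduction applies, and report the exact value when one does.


First insight: t_0 = -6 here, and the two geometric factors (C = -6, x = 3/2) combine into one argument.
Term ratio: r(k) = (3/2) * (k+1) / [(k-1/2) (k+1)] - rational; roots negated = parameters, x = (3/2), C = -6.

The series (x = 3/2) is 1F1: upper {1}, lower {-1/2}, prefactor -6. Verdict: none here - no I1-I6 shape fits x = 3/2 with lower {-1/2}.


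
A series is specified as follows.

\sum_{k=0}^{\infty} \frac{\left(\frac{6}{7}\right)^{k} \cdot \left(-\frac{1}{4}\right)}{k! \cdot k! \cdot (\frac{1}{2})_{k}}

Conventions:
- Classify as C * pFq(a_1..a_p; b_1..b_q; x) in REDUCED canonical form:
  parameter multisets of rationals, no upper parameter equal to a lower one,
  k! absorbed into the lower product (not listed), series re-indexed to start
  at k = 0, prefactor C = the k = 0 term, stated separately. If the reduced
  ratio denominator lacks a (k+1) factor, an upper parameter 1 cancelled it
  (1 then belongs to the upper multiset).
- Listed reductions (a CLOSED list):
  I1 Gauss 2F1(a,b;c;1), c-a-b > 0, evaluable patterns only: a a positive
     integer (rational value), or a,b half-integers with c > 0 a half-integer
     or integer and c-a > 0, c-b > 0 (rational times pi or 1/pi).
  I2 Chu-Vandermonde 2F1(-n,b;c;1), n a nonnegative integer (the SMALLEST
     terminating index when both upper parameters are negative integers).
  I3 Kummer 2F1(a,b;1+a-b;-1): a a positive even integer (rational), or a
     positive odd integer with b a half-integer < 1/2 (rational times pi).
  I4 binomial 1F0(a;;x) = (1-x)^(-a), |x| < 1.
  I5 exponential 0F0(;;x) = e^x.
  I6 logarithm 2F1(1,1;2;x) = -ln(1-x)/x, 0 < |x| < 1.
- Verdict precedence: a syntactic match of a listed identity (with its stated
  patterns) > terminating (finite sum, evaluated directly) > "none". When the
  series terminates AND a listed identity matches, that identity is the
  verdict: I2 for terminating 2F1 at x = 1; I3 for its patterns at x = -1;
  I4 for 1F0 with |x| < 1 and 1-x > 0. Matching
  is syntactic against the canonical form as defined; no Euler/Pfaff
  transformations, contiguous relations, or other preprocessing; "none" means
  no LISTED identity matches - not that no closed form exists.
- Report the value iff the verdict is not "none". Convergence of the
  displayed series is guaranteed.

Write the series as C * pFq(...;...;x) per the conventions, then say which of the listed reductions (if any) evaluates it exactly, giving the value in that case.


x = \frac{6}{7} here; the reduced form reads 0F2, upper {-}, lower {\frac{1}{2}, 1}, C = -\frac{1}{4}. Verdict: none (x = \frac{6}{7}): each listed identity misses the multisets {-} ; {\frac{1}{2}, 1}.

Key observation: t_0 being -\frac{1}{4}, the denominator's factorial ratio (C = -1/4, x = 6/7) is a lower Pochhammer.
Adjacent-term ratio: r(k) = \frac{6}{7} * 1 / [(k+\frac{1}{2}) (k+1) (k+1)] - rational in k, leading ratio \frac{6}{7}; with t_0 = -\frac{1}{4}, classification follows.


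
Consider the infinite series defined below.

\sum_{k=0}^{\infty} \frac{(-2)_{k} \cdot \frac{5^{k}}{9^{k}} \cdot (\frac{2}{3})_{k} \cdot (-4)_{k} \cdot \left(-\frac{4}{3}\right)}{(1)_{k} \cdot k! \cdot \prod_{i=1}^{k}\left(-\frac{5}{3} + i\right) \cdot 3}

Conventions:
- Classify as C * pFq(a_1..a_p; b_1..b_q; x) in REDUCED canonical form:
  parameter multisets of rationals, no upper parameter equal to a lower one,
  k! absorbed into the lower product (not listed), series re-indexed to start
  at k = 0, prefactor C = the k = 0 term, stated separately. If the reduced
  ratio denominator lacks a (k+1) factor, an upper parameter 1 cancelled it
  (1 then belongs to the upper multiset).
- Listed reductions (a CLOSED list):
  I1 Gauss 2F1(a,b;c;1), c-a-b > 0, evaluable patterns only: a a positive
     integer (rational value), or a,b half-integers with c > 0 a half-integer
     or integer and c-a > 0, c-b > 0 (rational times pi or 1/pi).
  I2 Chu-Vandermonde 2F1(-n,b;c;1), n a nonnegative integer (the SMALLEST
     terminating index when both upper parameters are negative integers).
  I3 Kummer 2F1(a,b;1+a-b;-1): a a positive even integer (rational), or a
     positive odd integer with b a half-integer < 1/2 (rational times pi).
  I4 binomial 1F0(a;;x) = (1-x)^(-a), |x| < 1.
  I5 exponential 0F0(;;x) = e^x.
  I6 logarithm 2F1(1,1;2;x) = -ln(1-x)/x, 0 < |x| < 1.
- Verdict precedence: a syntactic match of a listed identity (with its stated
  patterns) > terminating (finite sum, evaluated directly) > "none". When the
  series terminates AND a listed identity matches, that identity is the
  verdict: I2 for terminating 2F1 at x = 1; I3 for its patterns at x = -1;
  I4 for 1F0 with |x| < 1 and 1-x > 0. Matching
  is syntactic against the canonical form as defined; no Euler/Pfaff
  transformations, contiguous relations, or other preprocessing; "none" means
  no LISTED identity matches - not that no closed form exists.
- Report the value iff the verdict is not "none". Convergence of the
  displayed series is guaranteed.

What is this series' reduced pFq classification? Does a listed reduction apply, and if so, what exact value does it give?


This is -\frac{4}{9} * 3F2(-4, -2, \frac{2}{3}; -\frac{2}{3}, 1; \frac{5}{9}) in reduced canonical form. Verdict: terminating (-2 upstairs). 3 nonzero terms in all; added directly. Hence: \frac{1372}{243}.

Key observation: t_0 = -\frac{4}{9} here, and the constant factors (prefactor -4/9) combine into one prefactor.
Adjacent-term ratio: r(k) = \frac{5}{9} * (k-4) (k-2) (k+\frac{2}{3}) / [(k-\frac{2}{3}) (k+1) (k+1)] - rational in k. x = \frac{5}{9}; t_0 = -\frac{4}{9}; negate the roots.


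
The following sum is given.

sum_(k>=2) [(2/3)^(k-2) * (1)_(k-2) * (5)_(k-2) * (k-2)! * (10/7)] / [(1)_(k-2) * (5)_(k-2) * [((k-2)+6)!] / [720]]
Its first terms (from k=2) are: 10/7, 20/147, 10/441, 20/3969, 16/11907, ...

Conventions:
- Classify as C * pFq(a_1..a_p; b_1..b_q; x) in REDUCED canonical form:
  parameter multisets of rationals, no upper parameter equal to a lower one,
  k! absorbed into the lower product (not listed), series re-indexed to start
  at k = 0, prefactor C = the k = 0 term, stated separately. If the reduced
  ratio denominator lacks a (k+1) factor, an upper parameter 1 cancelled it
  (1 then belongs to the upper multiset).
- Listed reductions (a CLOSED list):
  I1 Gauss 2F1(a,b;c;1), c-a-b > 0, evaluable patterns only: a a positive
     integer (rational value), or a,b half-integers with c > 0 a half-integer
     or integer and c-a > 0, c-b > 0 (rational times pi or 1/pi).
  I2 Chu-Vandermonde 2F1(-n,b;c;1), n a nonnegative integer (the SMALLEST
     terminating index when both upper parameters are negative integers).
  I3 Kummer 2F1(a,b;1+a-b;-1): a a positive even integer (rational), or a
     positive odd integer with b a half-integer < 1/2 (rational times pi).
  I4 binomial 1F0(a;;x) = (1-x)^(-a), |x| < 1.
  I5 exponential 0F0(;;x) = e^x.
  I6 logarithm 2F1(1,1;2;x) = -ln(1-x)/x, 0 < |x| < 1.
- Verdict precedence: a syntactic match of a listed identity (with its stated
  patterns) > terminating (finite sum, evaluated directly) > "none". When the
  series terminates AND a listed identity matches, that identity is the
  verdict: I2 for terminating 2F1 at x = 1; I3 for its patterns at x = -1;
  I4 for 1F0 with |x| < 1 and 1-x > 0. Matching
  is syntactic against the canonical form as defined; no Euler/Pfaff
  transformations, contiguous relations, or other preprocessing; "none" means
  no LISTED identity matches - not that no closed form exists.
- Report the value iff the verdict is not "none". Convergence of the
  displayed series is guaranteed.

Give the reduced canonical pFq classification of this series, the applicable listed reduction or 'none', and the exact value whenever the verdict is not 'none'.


With C = 10/7: the canonical form is 2F1(1, 1; 7; 2/3). Verdict: no listed reduction: x = 2/3 and upper {1, 1} fail every I1-I6 pattern.

The tell: t_0 being 10/7, (1)_k (prefactor 10/7) is k! itself.
Term ratio: r(k) = (2/3) * (k+1) (k+1) / [(k+7) (k+1)] - rational in k, leading ratio (2/3); with t_0 = 10/7, classification follows.


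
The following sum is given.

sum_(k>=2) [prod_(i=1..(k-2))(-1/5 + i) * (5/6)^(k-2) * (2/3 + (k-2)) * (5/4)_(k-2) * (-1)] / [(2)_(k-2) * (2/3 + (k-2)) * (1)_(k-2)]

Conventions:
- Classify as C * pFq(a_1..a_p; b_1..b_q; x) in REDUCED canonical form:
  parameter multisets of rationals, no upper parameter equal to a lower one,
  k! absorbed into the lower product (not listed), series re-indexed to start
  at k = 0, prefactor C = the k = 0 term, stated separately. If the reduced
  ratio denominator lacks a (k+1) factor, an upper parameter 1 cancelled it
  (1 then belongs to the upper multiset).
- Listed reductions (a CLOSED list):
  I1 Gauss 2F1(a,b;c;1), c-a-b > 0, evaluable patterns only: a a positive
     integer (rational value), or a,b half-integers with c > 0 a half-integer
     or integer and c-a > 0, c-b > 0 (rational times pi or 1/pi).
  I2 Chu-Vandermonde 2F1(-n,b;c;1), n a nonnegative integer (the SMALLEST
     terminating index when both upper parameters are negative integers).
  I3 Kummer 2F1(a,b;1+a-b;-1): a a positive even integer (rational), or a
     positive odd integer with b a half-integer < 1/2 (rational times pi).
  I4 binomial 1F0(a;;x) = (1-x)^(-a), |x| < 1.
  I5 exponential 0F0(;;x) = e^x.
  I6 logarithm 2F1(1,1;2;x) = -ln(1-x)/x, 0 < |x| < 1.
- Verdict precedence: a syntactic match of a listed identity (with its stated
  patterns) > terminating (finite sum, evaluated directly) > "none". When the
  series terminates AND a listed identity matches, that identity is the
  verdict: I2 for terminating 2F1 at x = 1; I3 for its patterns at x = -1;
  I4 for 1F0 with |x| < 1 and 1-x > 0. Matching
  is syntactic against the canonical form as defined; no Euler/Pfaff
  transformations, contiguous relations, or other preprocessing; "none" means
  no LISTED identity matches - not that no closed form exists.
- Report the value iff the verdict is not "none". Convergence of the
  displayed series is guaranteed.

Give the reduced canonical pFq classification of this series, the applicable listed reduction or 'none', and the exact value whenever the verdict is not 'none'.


Key step: from the first term -1: (1)_k (prefactor -1) is k! itself.
Term ratio: r(k) = (5/6) * (k+4/5) (k+5/4) / [(k+2) (k+1)] - poly over poly, x = (5/6) from leading terms; C = -1 at k = 0.

x = 5/6 here; the reduced form reads 2F1, upper {4/5, 5/4}, lower {2}, C = -1. Verdict: none. Every listed pattern misses the 2F1 form at 5/6, upper {4/5, 5/4}.


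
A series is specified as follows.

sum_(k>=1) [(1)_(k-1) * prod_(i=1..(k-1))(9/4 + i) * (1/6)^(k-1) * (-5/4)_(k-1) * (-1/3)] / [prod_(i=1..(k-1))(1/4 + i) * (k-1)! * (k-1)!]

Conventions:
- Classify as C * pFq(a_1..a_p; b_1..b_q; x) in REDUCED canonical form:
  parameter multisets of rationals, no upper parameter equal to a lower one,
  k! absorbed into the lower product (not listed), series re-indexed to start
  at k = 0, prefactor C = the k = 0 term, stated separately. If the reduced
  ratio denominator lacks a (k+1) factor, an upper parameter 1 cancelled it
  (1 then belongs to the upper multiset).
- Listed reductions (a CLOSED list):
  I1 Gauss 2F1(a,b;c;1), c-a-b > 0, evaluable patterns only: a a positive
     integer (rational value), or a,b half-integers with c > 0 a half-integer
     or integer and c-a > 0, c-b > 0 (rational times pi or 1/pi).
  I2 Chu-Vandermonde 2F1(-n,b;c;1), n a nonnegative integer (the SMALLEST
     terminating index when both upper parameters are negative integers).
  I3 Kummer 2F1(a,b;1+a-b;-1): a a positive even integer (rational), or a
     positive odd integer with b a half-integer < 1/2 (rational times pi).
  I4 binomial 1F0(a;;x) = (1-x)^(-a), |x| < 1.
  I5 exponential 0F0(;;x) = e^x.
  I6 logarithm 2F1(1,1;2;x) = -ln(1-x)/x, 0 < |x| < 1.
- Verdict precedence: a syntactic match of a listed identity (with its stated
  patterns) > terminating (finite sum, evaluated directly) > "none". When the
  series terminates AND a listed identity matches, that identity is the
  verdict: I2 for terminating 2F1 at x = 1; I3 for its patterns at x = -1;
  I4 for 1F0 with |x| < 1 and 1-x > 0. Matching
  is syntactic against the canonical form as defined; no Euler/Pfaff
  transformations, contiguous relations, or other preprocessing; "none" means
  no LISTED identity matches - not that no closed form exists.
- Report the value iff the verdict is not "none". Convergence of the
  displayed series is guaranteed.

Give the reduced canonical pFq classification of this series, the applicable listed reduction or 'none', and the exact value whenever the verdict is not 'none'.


With C = -1/3: the canonical form is 2F1(-5/4, 13/4; 5/4; 1/6). Verdict: none here - no I1-I6 shape fits x = 1/6 with lower {5/4}.

Key step: t_0 being -1/3, the denominator's factorial ratio (C = -1/3) is a lower Pochhammer.
Step ratio: r(k) = (1/6) * (k-5/4) (k+13/4) / [(k+5/4) (k+1)] - rational in k. x = (1/6); t_0 = -1/3; negate the roots.


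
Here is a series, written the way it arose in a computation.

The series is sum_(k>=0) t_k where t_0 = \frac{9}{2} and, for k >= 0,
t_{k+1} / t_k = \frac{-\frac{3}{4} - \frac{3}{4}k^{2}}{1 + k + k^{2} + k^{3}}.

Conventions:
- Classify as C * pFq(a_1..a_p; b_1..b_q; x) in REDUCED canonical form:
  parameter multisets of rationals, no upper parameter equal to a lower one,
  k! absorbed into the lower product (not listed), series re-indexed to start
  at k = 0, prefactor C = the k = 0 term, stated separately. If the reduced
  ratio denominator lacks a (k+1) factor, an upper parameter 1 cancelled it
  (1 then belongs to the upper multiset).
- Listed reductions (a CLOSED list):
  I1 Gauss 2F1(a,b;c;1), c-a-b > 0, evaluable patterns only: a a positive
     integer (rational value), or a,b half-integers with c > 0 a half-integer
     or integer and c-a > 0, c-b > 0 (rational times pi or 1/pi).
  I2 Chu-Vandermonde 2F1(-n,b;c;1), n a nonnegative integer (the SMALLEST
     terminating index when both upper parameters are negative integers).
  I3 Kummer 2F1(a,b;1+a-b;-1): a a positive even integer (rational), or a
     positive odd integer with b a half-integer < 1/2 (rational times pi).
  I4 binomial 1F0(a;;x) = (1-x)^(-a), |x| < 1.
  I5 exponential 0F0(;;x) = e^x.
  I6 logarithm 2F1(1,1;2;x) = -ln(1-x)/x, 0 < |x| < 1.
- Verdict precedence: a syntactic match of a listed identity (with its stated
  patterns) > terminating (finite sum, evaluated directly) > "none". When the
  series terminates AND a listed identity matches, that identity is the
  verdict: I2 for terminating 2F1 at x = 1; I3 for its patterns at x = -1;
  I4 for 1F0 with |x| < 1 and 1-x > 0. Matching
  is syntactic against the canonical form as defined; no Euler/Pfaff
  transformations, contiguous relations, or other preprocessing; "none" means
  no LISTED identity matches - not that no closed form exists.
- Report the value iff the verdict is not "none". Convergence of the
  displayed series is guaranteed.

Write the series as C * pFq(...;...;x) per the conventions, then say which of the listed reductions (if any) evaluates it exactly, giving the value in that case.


The series (x = -\frac{3}{4}) is 0F0: upper {-}, lower {-}, prefactor \frac{9}{2}. Verdict: the I5 exponential reduction matches (the 0F0 exponential series at x = -\frac{3}{4}). Sum: \frac{9}{2} \cdot e^{-\frac{3}{4}}.

Structural cue: t_0 being \frac{9}{2}, the ratio is unreduced: k^2 + 1 divides both sides (C = 9/2).
Ratio: r(k) = -\frac{3}{4} * 1 / [(k+1)] - rational in k. x = -\frac{3}{4}; t_0 = \frac{9}{2}; negate the roots.


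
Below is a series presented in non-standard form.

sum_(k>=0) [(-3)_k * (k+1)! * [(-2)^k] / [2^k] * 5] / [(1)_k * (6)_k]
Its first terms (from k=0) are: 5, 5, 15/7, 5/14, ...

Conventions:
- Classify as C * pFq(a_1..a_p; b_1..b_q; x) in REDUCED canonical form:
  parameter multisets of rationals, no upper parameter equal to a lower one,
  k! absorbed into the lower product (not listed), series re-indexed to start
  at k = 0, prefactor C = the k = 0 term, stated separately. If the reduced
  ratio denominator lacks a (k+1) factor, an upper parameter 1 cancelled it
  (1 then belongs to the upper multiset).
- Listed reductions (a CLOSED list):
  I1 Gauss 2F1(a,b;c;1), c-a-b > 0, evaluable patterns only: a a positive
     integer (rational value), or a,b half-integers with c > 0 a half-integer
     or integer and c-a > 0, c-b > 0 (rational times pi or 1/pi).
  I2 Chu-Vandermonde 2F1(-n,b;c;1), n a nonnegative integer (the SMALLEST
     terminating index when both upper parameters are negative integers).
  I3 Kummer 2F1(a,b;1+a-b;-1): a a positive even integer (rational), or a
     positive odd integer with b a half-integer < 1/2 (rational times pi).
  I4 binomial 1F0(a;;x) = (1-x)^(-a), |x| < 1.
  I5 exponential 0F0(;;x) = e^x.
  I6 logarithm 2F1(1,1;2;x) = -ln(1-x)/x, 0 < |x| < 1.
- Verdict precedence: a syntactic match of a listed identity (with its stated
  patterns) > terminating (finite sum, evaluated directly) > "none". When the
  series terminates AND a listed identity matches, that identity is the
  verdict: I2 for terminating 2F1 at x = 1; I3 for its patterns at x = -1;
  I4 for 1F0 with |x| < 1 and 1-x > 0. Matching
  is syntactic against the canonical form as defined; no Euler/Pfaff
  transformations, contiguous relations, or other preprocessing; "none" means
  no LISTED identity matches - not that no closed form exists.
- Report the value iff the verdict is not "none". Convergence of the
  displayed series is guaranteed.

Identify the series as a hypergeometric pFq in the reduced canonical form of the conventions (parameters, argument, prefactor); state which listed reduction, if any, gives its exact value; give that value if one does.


Structural cue: from the first term 5: (1)_k (prefactor 5) is k! itself.
Adjacent-term ratio: r(k) = (-1) * (k-3) (k+2) / [(k+6) (k+1)] - rational in k. x = (-1); t_0 = 5; negate the roots.

At argument -1: a 2F1 with upper {-3, 2}, lower {6}, scaled by C = 5. Verdict at x = -1: the Kummer evaluation I3 matches (x = -1; c = 6 equals 1+a-b for upper {-3, 2}: listed pattern). Its exact value is 25/2.


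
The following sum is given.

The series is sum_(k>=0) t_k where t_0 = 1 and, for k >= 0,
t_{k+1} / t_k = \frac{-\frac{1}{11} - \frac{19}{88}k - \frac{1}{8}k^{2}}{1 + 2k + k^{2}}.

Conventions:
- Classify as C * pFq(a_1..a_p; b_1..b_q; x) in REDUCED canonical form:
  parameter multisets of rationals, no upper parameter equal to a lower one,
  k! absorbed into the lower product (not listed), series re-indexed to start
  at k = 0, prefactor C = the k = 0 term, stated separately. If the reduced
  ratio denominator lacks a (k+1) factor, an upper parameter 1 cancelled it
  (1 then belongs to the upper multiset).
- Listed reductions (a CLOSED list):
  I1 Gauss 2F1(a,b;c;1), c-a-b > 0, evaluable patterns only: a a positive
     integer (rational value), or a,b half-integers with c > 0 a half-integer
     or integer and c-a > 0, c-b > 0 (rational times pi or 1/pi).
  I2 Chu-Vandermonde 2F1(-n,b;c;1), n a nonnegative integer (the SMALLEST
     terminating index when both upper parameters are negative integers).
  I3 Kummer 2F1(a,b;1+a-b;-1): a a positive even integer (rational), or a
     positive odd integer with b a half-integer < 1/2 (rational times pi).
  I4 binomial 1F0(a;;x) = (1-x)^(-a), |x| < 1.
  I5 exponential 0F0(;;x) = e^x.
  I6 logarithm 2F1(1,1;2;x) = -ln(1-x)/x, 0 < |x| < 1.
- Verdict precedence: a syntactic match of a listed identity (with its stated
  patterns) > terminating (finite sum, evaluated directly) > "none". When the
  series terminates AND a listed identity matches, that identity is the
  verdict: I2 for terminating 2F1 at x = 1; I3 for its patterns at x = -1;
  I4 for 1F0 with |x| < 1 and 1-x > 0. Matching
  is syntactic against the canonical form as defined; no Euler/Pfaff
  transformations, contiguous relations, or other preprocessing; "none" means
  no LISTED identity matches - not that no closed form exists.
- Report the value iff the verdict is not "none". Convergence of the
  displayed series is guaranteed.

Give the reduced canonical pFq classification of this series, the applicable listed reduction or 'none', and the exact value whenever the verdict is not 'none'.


This is 1 * 1F0(\frac{8}{11}; -; -\frac{1}{8}) in reduced canonical form. Verdict: the I4 binomial reduction applies (the 1F0 binomial series: exponent -8/11, x = -\frac{1}{8}). Sum: \left(\frac{9}{8}\right)^{-\frac{8}{11}}.

Key step: t_0 being 1, factor the ratio over Q (C = 1, x = -1/8): negated roots = parameters.
Consecutive-term ratio: r(k) = -\frac{1}{8} * (k+\frac{8}{11}) / [(k+1)] - poly over poly, x = -\frac{1}{8} from leading terms; C = 1 at k = 0.


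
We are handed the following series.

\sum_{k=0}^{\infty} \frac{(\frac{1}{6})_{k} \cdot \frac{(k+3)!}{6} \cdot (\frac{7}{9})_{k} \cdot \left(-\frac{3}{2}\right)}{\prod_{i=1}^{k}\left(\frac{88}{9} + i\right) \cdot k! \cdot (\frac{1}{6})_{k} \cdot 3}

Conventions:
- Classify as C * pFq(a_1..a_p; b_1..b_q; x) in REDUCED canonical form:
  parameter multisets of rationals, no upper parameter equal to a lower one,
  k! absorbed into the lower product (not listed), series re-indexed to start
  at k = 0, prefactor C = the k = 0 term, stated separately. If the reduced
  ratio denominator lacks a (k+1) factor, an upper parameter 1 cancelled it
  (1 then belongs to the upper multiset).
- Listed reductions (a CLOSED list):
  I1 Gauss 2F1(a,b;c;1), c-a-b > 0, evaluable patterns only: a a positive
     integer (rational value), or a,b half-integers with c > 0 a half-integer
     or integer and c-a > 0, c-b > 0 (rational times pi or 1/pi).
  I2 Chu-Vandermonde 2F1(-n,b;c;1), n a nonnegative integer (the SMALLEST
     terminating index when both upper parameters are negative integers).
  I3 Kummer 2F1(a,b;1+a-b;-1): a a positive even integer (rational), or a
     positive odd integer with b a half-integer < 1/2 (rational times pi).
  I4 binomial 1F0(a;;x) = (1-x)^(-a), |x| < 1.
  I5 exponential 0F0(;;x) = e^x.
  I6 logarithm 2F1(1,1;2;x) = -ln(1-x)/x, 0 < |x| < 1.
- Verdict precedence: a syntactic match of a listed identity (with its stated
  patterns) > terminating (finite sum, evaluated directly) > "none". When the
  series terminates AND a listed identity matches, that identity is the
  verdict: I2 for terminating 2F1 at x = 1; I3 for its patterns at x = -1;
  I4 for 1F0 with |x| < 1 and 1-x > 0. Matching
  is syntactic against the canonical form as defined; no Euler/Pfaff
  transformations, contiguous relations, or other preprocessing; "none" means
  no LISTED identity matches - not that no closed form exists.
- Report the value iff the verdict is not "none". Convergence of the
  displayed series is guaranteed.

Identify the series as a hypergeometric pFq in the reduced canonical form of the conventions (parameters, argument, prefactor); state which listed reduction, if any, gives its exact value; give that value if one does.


Prefactor -\frac{1}{2}, argument 1: 2F1 with upper {\frac{7}{9}, 4} over lower {\frac{97}{9}}. Verdict: Gauss's theorem (I1) fires (x = 1: the Gamma ratio telescopes since c-a-b = 6 > 0 and a = 4 in Z>0). Hence: -\frac{265045}{354294}.

The tell: x = 1 and the lower running product (C = -1/2) is a rising factorial.
Adjacent-term ratio: r(k) = 1 * (k+\frac{7}{9}) (k+4) / [(k+\frac{97}{9}) (k+1)] ; factor over Q: parameters, x = 1, and C = -\frac{1}{2}.


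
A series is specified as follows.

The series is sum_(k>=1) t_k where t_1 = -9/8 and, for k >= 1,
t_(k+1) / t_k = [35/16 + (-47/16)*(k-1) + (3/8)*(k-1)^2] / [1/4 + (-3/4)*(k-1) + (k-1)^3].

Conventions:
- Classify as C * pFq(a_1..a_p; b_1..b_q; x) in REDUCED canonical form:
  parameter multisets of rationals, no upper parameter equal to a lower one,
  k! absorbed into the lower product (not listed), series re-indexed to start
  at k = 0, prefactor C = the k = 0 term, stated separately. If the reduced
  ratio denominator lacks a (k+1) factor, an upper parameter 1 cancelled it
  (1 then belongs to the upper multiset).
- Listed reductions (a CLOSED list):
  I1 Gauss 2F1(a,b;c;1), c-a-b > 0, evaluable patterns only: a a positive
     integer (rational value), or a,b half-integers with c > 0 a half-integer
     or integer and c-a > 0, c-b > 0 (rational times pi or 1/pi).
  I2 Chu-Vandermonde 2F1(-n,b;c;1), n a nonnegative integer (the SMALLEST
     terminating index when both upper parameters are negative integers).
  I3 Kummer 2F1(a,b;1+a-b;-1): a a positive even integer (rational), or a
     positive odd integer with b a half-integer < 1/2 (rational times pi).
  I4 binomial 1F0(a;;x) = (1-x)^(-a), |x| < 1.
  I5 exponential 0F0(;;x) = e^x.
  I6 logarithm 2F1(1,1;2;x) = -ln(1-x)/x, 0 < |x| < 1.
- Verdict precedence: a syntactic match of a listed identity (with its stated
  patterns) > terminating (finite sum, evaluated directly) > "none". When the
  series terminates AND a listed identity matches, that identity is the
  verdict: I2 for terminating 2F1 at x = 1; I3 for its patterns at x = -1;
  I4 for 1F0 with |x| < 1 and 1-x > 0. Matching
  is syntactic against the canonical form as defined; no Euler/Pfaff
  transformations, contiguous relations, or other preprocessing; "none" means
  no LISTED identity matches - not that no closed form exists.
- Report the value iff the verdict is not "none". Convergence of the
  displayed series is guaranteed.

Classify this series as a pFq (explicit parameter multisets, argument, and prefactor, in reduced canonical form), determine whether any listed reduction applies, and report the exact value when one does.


The tell: t_0 being -9/8, factor the ratio over Q (prefactor -9/8): negated roots = parameters.
Consecutive-term ratio: r(k) = (3/8) * (k-7) (k-5/6) / [(k-1/2) (k-1/2) (k+1)] - poly over poly, x = (3/8) from leading terms; C = -9/8 at k = 0.

With C = -9/8: the canonical form is 2F2(-7, -5/6; -1/2, -1/2; 3/8). Verdict: terminating - no listed pattern fits, but -7 in the upper list cuts the series at k = 7; direct evaluation. Its exact value is -28401726533/4995809280.


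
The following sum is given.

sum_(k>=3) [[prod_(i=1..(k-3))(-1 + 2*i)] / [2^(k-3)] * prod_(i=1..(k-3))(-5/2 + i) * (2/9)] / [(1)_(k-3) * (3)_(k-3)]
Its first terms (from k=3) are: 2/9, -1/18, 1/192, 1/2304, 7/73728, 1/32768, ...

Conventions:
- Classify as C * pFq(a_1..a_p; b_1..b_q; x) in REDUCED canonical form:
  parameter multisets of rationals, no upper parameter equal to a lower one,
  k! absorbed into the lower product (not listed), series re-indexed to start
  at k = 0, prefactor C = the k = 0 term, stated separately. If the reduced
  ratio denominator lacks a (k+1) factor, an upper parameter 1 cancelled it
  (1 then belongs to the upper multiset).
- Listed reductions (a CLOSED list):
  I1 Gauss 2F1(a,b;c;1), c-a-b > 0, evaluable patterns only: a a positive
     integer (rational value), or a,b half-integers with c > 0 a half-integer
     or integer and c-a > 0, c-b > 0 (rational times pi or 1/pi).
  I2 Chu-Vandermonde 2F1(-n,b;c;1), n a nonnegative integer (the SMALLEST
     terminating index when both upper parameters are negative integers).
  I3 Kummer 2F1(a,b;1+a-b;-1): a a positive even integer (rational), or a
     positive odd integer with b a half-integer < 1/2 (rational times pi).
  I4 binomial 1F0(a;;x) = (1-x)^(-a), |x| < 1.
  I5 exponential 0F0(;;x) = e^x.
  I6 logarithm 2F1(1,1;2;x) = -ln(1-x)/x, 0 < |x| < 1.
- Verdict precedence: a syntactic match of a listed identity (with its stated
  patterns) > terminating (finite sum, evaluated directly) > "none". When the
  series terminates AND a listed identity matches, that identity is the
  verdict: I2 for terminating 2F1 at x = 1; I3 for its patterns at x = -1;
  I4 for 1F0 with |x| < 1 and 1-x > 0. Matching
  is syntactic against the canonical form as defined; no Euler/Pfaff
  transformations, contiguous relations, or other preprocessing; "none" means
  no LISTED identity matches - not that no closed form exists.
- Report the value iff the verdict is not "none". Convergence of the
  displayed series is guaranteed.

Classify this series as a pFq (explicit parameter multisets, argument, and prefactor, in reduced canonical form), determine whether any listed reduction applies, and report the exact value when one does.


Reduced: x = 1, 2F1, upper = {-3/2, 1/2}, lower = {3}, C = 2/9. Verdict: Gauss (I1, half-integer pattern) applies (x = 1; upper {-3/2, 1/2} half-integers, c = 3 in the evaluable pattern). Value: (512/945) / pi.

Key observation: t_0 = 2/9 here, and the odd product 1*3*...*(2k-1) (prefactor 2/9) is 2^k (1/2)_k.
Term ratio: r(k) = 1 * (k-3/2) (k+1/2) / [(k+3) (k+1)] - poly over poly, x = 1 from leading terms; C = 2/9 at k = 0.


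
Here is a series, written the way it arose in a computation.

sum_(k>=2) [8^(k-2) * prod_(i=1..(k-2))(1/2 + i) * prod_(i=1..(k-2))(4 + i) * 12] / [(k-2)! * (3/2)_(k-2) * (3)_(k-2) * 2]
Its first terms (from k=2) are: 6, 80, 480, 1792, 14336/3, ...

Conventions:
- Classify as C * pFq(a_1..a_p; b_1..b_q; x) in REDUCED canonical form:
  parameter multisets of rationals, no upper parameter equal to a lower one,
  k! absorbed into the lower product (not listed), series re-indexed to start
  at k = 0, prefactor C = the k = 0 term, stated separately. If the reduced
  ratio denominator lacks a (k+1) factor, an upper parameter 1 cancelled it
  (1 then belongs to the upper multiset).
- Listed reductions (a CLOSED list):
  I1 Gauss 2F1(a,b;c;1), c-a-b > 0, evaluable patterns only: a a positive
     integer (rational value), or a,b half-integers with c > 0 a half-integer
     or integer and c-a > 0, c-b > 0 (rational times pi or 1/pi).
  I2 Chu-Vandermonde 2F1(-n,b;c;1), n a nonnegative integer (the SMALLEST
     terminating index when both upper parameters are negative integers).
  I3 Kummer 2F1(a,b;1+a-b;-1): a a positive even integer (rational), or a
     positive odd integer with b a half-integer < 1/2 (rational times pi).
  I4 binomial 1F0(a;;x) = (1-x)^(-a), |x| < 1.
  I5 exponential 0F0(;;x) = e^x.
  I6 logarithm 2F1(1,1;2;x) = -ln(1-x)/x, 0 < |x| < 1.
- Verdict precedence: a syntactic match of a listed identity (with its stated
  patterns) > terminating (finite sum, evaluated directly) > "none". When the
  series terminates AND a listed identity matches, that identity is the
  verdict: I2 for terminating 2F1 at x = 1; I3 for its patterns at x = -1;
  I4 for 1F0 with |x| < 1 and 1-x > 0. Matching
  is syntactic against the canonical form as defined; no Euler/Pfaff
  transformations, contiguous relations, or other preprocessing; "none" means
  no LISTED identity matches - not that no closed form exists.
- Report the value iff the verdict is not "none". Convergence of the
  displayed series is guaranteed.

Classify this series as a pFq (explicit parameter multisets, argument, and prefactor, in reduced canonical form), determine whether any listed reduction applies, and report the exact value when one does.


Structural cue: t_0 being 6, the constant factors (prefactor 6) combine into one prefactor.
Step ratio: r(k) = 8 * (k+5) / [(k+3) (k+1)] ; factor over Q: parameters, x = 8, and C = 6.

Reduced: x = 8, 1F1, upper = {5}, lower = {3}, C = 6. Verdict: none - this 1F1 at x = 8 matches no listed pattern, and upper {5} holds no stopper.


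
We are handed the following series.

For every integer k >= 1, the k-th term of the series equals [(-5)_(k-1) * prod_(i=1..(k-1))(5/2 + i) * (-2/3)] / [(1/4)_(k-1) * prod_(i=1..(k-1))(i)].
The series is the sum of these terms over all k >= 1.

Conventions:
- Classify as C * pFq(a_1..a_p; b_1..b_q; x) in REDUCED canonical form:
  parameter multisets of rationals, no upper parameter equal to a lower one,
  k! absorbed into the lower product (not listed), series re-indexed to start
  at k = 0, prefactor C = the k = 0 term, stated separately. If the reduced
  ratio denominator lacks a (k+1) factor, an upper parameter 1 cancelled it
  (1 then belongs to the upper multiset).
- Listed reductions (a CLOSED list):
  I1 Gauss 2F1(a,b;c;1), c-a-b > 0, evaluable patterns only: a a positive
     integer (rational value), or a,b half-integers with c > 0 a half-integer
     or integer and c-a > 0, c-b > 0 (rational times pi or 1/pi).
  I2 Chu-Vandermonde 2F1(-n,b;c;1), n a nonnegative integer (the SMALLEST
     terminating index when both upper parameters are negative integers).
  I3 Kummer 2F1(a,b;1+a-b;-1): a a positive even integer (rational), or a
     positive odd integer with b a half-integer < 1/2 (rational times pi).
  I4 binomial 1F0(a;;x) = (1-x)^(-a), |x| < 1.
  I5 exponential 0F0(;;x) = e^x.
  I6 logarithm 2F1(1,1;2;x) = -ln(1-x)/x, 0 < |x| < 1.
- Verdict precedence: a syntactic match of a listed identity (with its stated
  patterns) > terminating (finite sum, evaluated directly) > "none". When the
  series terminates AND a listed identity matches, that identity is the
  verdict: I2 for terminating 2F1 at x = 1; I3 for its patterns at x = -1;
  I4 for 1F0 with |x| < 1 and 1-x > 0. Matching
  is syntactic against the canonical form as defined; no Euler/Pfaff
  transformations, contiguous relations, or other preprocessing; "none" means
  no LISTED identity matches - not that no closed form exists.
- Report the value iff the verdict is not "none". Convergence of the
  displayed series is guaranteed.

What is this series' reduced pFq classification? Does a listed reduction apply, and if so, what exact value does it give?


Key observation: t_0 = -2/3 here, and the running product (C = -2/3) telescopes to a rising factorial.
Adjacent-term ratio: r(k) = 1 * (k-5) (k+7/2) / [(k+1/4) (k+1)] - poly over poly, x = 1 from leading terms; C = -2/3 at k = 0.

The series (x = 1) is 2F1: upper {-5, 7/2}, lower {1/4}, prefactor -2/3. Verdict: Chu-Vandermonde (I2) fires (terminating 2F1 at x = 1 with n = 5, b = 7/2, c = 1/4). Hence: -2/17.


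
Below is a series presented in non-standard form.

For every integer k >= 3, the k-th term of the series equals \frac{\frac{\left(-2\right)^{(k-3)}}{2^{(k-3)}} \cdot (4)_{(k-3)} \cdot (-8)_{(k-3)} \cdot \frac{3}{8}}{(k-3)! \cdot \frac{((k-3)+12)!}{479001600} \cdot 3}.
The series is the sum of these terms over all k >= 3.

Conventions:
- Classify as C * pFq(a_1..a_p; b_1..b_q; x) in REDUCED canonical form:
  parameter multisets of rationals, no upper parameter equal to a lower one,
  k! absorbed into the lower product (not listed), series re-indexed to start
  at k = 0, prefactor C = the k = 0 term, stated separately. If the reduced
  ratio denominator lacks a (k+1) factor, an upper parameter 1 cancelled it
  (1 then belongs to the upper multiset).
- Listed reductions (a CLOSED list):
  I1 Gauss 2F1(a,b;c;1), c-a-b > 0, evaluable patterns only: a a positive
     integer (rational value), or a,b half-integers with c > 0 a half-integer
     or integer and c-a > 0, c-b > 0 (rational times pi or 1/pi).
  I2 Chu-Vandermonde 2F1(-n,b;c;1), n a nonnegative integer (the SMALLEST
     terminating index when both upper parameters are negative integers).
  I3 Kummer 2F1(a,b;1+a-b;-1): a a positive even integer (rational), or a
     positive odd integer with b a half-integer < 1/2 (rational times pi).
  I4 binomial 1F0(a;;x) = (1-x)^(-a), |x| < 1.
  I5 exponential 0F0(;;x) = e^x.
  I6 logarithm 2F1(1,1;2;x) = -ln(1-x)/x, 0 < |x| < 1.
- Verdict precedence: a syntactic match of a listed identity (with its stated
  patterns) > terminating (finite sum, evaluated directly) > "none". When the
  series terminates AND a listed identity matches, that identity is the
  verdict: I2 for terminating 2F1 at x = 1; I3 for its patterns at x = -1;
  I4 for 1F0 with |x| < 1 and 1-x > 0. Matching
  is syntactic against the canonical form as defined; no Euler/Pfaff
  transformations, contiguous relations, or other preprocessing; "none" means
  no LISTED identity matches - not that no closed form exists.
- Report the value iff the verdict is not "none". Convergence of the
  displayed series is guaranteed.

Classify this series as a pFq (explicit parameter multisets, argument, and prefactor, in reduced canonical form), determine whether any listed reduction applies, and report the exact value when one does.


Reduced: x = -1, 2F1, upper = {-8, 4}, lower = {13}, C = \frac{1}{8}. Verdict: the Kummer evaluation I3 fires (x = -1; c = 13 equals 1+a-b for upper {-8, 4}: listed pattern). Sum: \frac{11}{8}.

The tell: x = -1 and the constant factors (C = 1/8) combine into one prefactor.
Consecutive-term ratio: r(k) = -1 * (k-8) (k+4) / [(k+13) (k+1)] - rational; roots negated = parameters, x = -1, C = \frac{1}{8}.


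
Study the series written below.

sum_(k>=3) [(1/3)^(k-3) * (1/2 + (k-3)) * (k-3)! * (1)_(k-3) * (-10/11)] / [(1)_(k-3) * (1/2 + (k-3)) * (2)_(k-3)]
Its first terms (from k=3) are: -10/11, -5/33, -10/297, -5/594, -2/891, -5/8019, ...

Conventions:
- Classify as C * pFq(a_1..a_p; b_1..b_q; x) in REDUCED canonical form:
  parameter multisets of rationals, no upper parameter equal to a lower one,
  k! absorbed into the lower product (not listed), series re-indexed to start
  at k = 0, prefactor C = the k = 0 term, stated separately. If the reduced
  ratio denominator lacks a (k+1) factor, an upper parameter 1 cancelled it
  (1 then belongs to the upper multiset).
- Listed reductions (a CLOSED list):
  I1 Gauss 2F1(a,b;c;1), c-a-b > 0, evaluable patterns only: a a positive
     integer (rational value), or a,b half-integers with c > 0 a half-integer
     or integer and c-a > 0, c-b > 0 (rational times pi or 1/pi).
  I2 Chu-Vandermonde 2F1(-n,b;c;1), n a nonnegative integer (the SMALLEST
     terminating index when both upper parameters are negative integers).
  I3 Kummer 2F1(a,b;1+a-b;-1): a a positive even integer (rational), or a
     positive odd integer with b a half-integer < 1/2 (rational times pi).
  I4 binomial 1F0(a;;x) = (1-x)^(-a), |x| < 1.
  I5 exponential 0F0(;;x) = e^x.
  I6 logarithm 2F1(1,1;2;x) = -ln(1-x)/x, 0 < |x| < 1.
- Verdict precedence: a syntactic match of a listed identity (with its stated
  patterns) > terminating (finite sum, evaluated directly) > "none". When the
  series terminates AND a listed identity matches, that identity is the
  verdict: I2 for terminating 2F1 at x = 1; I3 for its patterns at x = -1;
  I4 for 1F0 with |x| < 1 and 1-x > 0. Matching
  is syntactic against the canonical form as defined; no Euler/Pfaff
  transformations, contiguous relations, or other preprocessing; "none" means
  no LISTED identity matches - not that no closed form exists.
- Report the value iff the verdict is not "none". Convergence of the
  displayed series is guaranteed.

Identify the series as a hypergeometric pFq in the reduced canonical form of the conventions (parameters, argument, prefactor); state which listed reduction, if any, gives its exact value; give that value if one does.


First insight: t_0 being -10/11, the factorial ratio (prefactor -10/11) (k+a-1)!/(a-1)! is a rising factorial (a)_k.
Ratio: r(k) = (1/3) * (k+1) (k+1) / [(k+2) (k+1)] - rational; roots negated = parameters, x = (1/3), C = -10/11.

Canonical form: C = -10/11 times 2F1 with upper {1, 1}, lower {2}, x = 1/3. Verdict: this is logarithm (I6) (the logarithm: parameters (1,1;2), x = 1/3). Hence: (30/11) * ln(2/3).
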